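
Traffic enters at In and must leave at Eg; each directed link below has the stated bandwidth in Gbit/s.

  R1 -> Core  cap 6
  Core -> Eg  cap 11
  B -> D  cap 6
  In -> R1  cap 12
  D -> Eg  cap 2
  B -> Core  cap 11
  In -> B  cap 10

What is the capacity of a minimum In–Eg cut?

Augment In→B→D→Eg: bottleneck 2, flow now 2.
Augment In→B→Core→Eg: bottleneck 8, flow now 10.
Augment In→R1→Core→Eg: bottleneck 3, flow now 13.
No augmenting path remains; maximum flow = 13.
By max-flow min-cut, the minimum cut capacity equals the max flow.
In the residual graph, reachable from In: {In, B, R1, D, Core}.
Min-cut edges: D→Eg (2), Core→Eg (11); capacity 2 + 11 = 13.

13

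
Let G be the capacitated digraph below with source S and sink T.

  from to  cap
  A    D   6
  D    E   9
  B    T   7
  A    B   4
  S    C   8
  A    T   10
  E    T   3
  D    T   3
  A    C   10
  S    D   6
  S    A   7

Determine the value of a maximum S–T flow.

13

Augment S→A→T: bottleneck 7, flow now 7.
Augment S→D→T: bottleneck 3, flow now 10.
Augment S→D→E→T: bottleneck 3, flow now 13.
No augmenting path remains; maximum flow = 13.
In the residual graph, reachable from S: {S, C}.
Min-cut edges: S→A (7), S→D (6); capacity 7 + 6 = 13.
This cut is saturated, so no flow can exceed 13.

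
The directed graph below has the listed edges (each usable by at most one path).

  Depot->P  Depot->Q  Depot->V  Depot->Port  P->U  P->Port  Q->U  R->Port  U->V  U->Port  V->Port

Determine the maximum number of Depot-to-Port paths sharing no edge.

Assign every edge capacity 1; by Menger, the answer equals the max flow.
Path Depot→Port (+1); total 1.
Path Depot→P→Port (+1); total 2.
Path Depot→V→Port (+1); total 3.
Path Depot→Q→U→Port (+1); total 4.
No residual Depot→Port path; max flow = 4.
Certifying cut of size 4: {Depot→P, Depot→Port, Depot→Q, Depot→V}.

4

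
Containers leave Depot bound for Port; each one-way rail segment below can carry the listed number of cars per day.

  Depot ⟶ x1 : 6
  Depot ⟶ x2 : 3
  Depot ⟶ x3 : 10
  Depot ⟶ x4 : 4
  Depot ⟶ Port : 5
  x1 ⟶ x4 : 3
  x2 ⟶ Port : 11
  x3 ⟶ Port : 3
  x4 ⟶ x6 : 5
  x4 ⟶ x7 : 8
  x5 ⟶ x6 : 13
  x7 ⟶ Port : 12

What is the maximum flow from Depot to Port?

Augment Depot→Port: bottleneck 5, flow now 5.
Augment Depot→x2→Port: bottleneck 3, flow now 8.
Augment Depot→x3→Port: bottleneck 3, flow now 11.
Augment Depot→x4→x7→Port: bottleneck 4, flow now 15.
Augment Depot→x1→x4→x7→Port: bottleneck 3, flow now 18.
No augmenting path remains; maximum flow = 18.
In the residual graph, reachable from Depot: {Depot, x1, x3}.
Min-cut edges: Depot→x2 (3), Depot→x4 (4), Depot→Port (5), x1→x4 (3), x3→Port (3); capacity 3 + 4 + 5 + 3 + 3 = 18.
This cut is saturated, so no flow can exceed 18.

18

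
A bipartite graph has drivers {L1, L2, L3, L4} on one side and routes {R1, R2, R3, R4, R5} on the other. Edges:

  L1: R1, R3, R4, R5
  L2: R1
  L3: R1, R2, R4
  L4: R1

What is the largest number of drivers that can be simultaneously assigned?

Unit-capacity flow: source→left, listed edges, right→sink; max matching = max flow.
Augmenting path L1→R1 (+1); matched 1.
Augmenting path L3→R2 (+1); matched 2.
Augmenting path L2→R1→L1→R3 (+1); matched 3.
No augmenting path remains; maximum matching = 3.
König certificate: {L1, L3, R1} is a vertex cover of size 3 (every listed pair touches it), so no matching can be larger.

3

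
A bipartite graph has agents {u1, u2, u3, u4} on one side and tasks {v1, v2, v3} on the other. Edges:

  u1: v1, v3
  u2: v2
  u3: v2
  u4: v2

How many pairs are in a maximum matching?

Unit-capacity flow: source→left, listed edges, right→sink; max matching = max flow.
Augmenting path u1→v1 (+1); matched 1.
Augmenting path u2→v2 (+1); matched 2.
No augmenting path remains; maximum matching = 2.
König certificate: {u1, v2} is a vertex cover of size 2 (every listed pair touches it), so no matching can be larger.

2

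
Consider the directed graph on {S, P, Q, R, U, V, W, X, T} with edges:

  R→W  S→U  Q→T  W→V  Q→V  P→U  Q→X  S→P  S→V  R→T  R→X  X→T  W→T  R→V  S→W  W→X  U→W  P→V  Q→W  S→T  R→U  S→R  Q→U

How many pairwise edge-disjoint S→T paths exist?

4

Assign every edge capacity 1; by Menger, the answer equals the max flow.
Path S→T (+1); total 1.
Path S→R→T (+1); total 2.
Path S→W→T (+1); total 3.
Path S→U→W→X→T (+1); total 4.
No residual S→T path; max flow = 4.
Certifying cut of size 4: {S→R, S→T, S→W, U→W}.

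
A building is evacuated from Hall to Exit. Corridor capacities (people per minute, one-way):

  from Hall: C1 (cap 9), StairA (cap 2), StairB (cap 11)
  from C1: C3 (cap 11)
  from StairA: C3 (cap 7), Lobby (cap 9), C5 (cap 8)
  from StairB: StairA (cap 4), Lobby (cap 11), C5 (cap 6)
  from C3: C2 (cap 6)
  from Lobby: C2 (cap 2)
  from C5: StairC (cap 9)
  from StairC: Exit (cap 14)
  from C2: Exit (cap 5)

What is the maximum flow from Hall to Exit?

Augment Hall→C1→C3→C2→Exit: bottleneck 5, flow now 5.
Augment Hall→StairA→C5→StairC→Exit: bottleneck 2, flow now 7.
Augment Hall→StairB→C5→StairC→Exit: bottleneck 6, flow now 13.
Augment Hall→StairB→StairA→C5→StairC→Exit: bottleneck 1, flow now 14.
No augmenting path remains; maximum flow = 14.
In the residual graph, reachable from Hall: {Hall, C1, StairA, StairB, C3, Lobby, C5, C2}.
Min-cut edges: C5→StairC (9), C2→Exit (5); capacity 9 + 5 = 14.
This cut is saturated, so no flow can exceed 14.

14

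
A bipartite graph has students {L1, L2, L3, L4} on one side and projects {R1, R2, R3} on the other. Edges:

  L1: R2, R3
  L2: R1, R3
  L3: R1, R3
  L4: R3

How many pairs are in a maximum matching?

3

Unit-capacity flow: source→left, listed edges, right→sink; max matching = max flow.
Augmenting path L1→R2 (+1); matched 1.
Augmenting path L2→R1 (+1); matched 2.
Augmenting path L3→R3 (+1); matched 3.
No augmenting path remains; maximum matching = 3.
König certificate: {L1, R1, R3} is a vertex cover of size 3 (every listed pair touches it), so no matching can be larger.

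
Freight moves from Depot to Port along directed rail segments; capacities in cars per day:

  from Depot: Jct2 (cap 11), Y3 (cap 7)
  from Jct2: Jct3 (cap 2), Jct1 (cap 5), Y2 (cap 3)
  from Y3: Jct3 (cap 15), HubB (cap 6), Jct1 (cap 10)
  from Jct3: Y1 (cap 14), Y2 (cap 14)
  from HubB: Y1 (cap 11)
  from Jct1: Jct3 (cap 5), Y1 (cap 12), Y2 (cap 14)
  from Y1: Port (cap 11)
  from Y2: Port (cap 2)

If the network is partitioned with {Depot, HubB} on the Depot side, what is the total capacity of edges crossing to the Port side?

29

Edges leaving {Depot, HubB}: Depot→Jct2 (11), Depot→Y3 (7), HubB→Y1 (11).
Cut capacity = 11 + 7 + 11 = 29.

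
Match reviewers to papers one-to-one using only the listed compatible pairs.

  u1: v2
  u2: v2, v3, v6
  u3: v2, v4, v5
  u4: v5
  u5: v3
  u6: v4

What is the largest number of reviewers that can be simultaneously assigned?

Unit-capacity flow: source→left, listed edges, right→sink; max matching = max flow.
Augmenting path u1→v2 (+1); matched 1.
Augmenting path u2→v3 (+1); matched 2.
Augmenting path u3→v4 (+1); matched 3.
Augmenting path u4→v5 (+1); matched 4.
Augmenting path u5→v3→u2→v6 (+1); matched 5.
No augmenting path remains; maximum matching = 5.
König certificate: {u2, u5, v2, v4, v5} is a vertex cover of size 5 (every listed pair touches it), so no matching can be larger.

5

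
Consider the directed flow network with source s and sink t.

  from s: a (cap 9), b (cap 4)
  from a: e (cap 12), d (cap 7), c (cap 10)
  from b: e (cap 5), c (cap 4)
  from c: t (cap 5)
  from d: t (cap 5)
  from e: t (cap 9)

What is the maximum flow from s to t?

13

Augment s→a→c→t: bottleneck 5, flow now 5.
Augment s→a→d→t: bottleneck 4, flow now 9.
Augment s→b→e→t: bottleneck 4, flow now 13.
No augmenting path remains; maximum flow = 13.
In the residual graph, reachable from s: {s}.
Min-cut edges: s→a (9), s→b (4); capacity 9 + 4 = 13.
This cut is saturated, so no flow can exceed 13.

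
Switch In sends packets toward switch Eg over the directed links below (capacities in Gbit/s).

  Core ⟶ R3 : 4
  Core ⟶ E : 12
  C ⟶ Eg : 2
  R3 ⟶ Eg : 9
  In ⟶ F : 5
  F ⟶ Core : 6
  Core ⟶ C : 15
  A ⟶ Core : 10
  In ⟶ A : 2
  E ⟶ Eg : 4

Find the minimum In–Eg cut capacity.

Augment In→F→Core→E→Eg: bottleneck 4, flow now 4.
Augment In→F→Core→C→Eg: bottleneck 1, flow now 5.
Augment In→A→Core→C→Eg: bottleneck 1, flow now 6.
Augment In→A→Core→R3→Eg: bottleneck 1, flow now 7.
No augmenting path remains; maximum flow = 7.
By max-flow min-cut, the minimum cut capacity equals the max flow.
In the residual graph, reachable from In: {In}.
Min-cut edges: In→F (5), In→A (2); capacity 5 + 2 = 7.

7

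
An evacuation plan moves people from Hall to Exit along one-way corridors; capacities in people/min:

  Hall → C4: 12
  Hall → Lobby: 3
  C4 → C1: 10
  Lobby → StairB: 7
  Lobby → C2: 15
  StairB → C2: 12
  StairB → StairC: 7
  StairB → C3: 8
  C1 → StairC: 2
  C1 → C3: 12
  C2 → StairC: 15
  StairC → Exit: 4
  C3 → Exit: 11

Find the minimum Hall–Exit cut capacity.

13

Augment Hall→C4→C1→StairC→Exit: bottleneck 2, flow now 2.
Augment Hall→C4→C1→C3→Exit: bottleneck 8, flow now 10.
Augment Hall→Lobby→StairB→StairC→Exit: bottleneck 2, flow now 12.
Augment Hall→Lobby→StairB→C3→Exit: bottleneck 1, flow now 13.
No augmenting path remains; maximum flow = 13.
By max-flow min-cut, the minimum cut capacity equals the max flow.
In the residual graph, reachable from Hall: {Hall, C4}.
Min-cut edges: Hall→Lobby (3), C4→C1 (10); capacity 3 + 10 = 13.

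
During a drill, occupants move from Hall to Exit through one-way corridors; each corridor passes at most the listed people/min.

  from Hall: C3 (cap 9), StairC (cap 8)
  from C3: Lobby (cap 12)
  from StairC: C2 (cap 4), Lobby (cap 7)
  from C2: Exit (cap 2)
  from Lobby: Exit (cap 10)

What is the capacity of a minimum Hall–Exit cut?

12

Augment Hall→C3→Lobby→Exit: bottleneck 9, flow now 9.
Augment Hall→StairC→C2→Exit: bottleneck 2, flow now 11.
Augment Hall→StairC→Lobby→Exit: bottleneck 1, flow now 12.
No augmenting path remains; maximum flow = 12.
By max-flow min-cut, the minimum cut capacity equals the max flow.
In the residual graph, reachable from Hall: {Hall, C3, StairC, C2, Lobby}.
Min-cut edges: C2→Exit (2), Lobby→Exit (10); capacity 2 + 10 = 12.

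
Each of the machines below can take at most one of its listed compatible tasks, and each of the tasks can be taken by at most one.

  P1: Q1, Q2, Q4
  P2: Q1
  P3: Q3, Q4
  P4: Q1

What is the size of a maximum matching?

Unit-capacity flow: source→left, listed edges, right→sink; max matching = max flow.
Augmenting path P1→Q1 (+1); matched 1.
Augmenting path P3→Q3 (+1); matched 2.
Augmenting path P2→Q1→P1→Q2 (+1); matched 3.
No augmenting path remains; maximum matching = 3.
König certificate: {P1, P3, Q1} is a vertex cover of size 3 (every listed pair touches it), so no matching can be larger.

3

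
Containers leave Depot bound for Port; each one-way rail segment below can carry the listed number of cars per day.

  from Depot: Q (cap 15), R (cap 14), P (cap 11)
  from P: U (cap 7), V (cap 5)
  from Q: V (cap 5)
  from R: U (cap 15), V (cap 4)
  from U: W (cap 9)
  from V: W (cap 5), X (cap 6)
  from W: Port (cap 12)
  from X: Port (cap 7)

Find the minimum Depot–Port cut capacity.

Augment Depot→P→U→W→Port: bottleneck 7, flow now 7.
Augment Depot→P→V→W→Port: bottleneck 4, flow now 11.
Augment Depot→Q→V→W→Port: bottleneck 1, flow now 12.
Augment Depot→Q→V→X→Port: bottleneck 4, flow now 16.
Augment Depot→R→V→X→Port: bottleneck 2, flow now 18.
No augmenting path remains; maximum flow = 18.
By max-flow min-cut, the minimum cut capacity equals the max flow.
In the residual graph, reachable from Depot: {Depot, P, Q, R, U, V, W}.
Min-cut edges: V→X (6), W→Port (12); capacity 6 + 12 = 18.

18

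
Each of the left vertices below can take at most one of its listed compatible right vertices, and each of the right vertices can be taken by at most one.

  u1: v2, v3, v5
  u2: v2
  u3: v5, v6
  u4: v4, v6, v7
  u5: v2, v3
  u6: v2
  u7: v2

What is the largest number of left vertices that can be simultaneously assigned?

5

Unit-capacity flow: source→left, listed edges, right→sink; max matching = max flow.
Augmenting path u1→v2 (+1); matched 1.
Augmenting path u3→v5 (+1); matched 2.
Augmenting path u4→v4 (+1); matched 3.
Augmenting path u5→v3 (+1); matched 4.
Augmenting path u2→v2→u1→v5→u3→v6 (+1); matched 5.
No augmenting path remains; maximum matching = 5.
König certificate: {u1, u3, u4, u5, v2} is a vertex cover of size 5 (every listed pair touches it), so no matching can be larger.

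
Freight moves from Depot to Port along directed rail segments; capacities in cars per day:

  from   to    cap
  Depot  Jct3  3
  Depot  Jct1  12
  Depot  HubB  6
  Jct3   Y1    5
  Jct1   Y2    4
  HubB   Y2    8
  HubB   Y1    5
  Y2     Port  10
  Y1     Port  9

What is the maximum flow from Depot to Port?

13

Augment Depot→Jct3→Y1→Port: bottleneck 3, flow now 3.
Augment Depot→Jct1→Y2→Port: bottleneck 4, flow now 7.
Augment Depot→HubB→Y2→Port: bottleneck 6, flow now 13.
No augmenting path remains; maximum flow = 13.
In the residual graph, reachable from Depot: {Depot, Jct1}.
Min-cut edges: Depot→Jct3 (3), Depot→HubB (6), Jct1→Y2 (4); capacity 3 + 6 + 4 = 13.
This cut is saturated, so no flow can exceed 13.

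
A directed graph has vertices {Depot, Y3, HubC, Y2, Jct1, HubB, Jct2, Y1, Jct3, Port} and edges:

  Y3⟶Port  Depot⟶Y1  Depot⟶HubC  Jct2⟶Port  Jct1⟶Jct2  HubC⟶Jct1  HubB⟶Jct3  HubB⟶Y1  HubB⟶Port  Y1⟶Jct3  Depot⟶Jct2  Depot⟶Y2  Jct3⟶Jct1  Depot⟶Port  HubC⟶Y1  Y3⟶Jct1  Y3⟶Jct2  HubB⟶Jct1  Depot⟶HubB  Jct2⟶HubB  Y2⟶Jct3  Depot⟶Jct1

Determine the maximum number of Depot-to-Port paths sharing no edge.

3

Assign every edge capacity 1; by Menger, the answer equals the max flow.
Path Depot→Port (+1); total 1.
Path Depot→HubB→Port (+1); total 2.
Path Depot→Jct2→Port (+1); total 3.
No residual Depot→Port path; max flow = 3.
Certifying cut of size 3: {Depot→Port, HubB→Port, Jct2→Port}.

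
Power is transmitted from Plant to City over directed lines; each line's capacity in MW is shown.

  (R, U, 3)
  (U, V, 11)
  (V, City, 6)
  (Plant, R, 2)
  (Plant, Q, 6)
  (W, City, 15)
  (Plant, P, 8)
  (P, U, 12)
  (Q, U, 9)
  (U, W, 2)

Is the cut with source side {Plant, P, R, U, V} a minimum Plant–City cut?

No — its capacity is 14, but the minimum cut has capacity 8.

Given cut capacity: 6 + 2 + 6 = 14.
Augment Plant→P→U→V→City: bottleneck 6, flow now 6.
Augment Plant→P→U→W→City: bottleneck 2, flow now 8.
No augmenting path remains; maximum flow = 8.
In the residual graph, reachable from Plant: {Plant, P, Q, R, U, V}.
Min-cut edges: U→W (2), V→City (6); capacity 2 + 6 = 8.
Cut capacity 14 exceeds the max flow 8, so it is not minimum.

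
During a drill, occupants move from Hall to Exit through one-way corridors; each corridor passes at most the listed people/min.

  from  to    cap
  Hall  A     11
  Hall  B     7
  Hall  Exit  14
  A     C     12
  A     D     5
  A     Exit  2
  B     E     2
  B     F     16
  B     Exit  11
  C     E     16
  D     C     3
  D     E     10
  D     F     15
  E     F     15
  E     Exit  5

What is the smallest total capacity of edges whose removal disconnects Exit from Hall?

Augment Hall→Exit: bottleneck 14, flow now 14.
Augment Hall→A→Exit: bottleneck 2, flow now 16.
Augment Hall→B→Exit: bottleneck 7, flow now 23.
Augment Hall→A→C→E→Exit: bottleneck 5, flow now 28.
No augmenting path remains; maximum flow = 28.
By max-flow min-cut, the minimum cut capacity equals the max flow.
In the residual graph, reachable from Hall: {Hall, A, C, D, E, F}.
Min-cut edges: Hall→B (7), Hall→Exit (14), A→Exit (2), E→Exit (5); capacity 7 + 14 + 2 + 5 = 28.

28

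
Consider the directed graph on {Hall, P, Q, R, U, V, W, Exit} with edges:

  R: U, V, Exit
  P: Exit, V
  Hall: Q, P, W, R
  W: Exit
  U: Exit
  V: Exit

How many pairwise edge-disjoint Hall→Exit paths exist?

3

Assign every edge capacity 1; by Menger, the answer equals the max flow.
Path Hall→P→Exit (+1); total 1.
Path Hall→R→Exit (+1); total 2.
Path Hall→W→Exit (+1); total 3.
No residual Hall→Exit path; max flow = 3.
Certifying cut of size 3: {Hall→P, Hall→R, Hall→W}.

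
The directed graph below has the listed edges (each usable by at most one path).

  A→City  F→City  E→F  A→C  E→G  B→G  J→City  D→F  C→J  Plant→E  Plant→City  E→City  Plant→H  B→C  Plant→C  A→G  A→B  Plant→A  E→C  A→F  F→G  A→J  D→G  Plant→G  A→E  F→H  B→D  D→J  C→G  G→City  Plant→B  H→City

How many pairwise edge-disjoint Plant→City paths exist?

7

Assign every edge capacity 1; by Menger, the answer equals the max flow.
Path Plant→City (+1); total 1.
Path Plant→A→City (+1); total 2.
Path Plant→E→City (+1); total 3.
Path Plant→G→City (+1); total 4.
Path Plant→H→City (+1); total 5.
Path Plant→C→J→City (+1); total 6.
Path Plant→B→D→F→City (+1); total 7.
No residual Plant→City path; max flow = 7.
Certifying cut of size 7: {Plant→A, Plant→B, Plant→C, Plant→City, Plant→E, Plant→G, Plant→H}.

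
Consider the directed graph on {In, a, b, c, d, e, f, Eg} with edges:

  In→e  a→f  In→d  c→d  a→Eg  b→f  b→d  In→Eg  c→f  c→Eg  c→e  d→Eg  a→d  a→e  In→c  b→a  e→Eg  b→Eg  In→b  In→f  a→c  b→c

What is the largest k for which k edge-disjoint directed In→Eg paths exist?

Assign every edge capacity 1; by Menger, the answer equals the max flow.
Path In→Eg (+1); total 1.
Path In→b→Eg (+1); total 2.
Path In→c→Eg (+1); total 3.
Path In→d→Eg (+1); total 4.
Path In→e→Eg (+1); total 5.
No residual In→Eg path; max flow = 5.
Certifying cut of size 5: {In→Eg, In→b, In→c, In→d, In→e}.

5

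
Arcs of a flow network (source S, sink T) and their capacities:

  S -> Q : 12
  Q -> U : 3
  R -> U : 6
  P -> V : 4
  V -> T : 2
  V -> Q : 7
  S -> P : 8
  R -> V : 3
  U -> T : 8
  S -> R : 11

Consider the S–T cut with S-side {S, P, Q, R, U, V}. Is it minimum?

Given cut capacity: 8 + 2 = 10.
Augment S→P→V→T: bottleneck 2, flow now 2.
Augment S→Q→U→T: bottleneck 3, flow now 5.
Augment S→R→U→T: bottleneck 5, flow now 10.
No augmenting path remains; maximum flow = 10.
Cut capacity 10 equals the max flow, so it is a minimum cut.

Yes — it is a minimum cut (capacity 10).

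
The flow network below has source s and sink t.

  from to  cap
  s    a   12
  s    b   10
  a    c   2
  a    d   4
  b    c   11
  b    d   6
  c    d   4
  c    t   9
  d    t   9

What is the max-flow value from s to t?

16

Augment s→a→c→t: bottleneck 2, flow now 2.
Augment s→a→d→t: bottleneck 4, flow now 6.
Augment s→b→c→t: bottleneck 7, flow now 13.
Augment s→b→d→t: bottleneck 3, flow now 16.
No augmenting path remains; maximum flow = 16.
In the residual graph, reachable from s: {s, a}.
Min-cut edges: s→b (10), a→c (2), a→d (4); capacity 10 + 2 + 4 = 16.
This cut is saturated, so no flow can exceed 16.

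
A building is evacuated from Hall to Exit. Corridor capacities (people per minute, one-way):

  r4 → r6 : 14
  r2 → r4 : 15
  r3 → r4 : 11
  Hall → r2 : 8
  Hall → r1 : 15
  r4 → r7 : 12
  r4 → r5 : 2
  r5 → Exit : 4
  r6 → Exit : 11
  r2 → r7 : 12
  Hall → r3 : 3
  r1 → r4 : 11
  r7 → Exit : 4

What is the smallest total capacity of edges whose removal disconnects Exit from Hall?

17

Augment Hall→r2→r7→Exit: bottleneck 4, flow now 4.
Augment Hall→r1→r4→r5→Exit: bottleneck 2, flow now 6.
Augment Hall→r1→r4→r6→Exit: bottleneck 9, flow now 15.
Augment Hall→r2→r4→r6→Exit: bottleneck 2, flow now 17.
No augmenting path remains; maximum flow = 17.
By max-flow min-cut, the minimum cut capacity equals the max flow.
In the residual graph, reachable from Hall: {Hall, r1, r2, r3, r4, r6, r7}.
Min-cut edges: r4→r5 (2), r6→Exit (11), r7→Exit (4); capacity 2 + 11 + 4 = 17.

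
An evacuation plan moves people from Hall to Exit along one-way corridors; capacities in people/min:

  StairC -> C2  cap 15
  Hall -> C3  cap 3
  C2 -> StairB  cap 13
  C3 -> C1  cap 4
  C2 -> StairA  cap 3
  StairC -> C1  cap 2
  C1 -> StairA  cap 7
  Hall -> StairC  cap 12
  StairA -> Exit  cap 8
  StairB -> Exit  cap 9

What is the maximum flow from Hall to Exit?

Augment Hall→C3→C1→StairA→Exit: bottleneck 3, flow now 3.
Augment Hall→StairC→C1→StairA→Exit: bottleneck 2, flow now 5.
Augment Hall→StairC→C2→StairB→Exit: bottleneck 9, flow now 14.
Augment Hall→StairC→C2→StairA→Exit: bottleneck 1, flow now 15.
No augmenting path remains; maximum flow = 15.
In the residual graph, reachable from Hall: {Hall}.
Min-cut edges: Hall→C3 (3), Hall→StairC (12); capacity 3 + 12 = 15.
This cut is saturated, so no flow can exceed 15.

15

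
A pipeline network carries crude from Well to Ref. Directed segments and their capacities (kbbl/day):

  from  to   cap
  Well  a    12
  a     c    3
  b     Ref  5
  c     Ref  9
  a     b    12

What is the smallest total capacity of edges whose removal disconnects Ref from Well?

8

Augment Well→a→b→Ref: bottleneck 5, flow now 5.
Augment Well→a→c→Ref: bottleneck 3, flow now 8.
No augmenting path remains; maximum flow = 8.
By max-flow min-cut, the minimum cut capacity equals the max flow.
In the residual graph, reachable from Well: {Well, a, b}.
Min-cut edges: a→c (3), b→Ref (5); capacity 3 + 5 = 8.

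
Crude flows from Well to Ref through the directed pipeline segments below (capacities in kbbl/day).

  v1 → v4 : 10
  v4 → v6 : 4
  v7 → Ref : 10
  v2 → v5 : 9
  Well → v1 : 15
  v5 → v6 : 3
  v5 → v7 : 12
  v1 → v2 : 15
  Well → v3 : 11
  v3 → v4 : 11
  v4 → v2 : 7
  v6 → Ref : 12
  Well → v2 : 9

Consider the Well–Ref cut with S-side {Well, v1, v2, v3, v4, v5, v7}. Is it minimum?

No — its capacity is 17, but the minimum cut has capacity 13.

Given cut capacity: 4 + 3 + 10 = 17.
Augment Well→v1→v4→v6→Ref: bottleneck 4, flow now 4.
Augment Well→v2→v5→v6→Ref: bottleneck 3, flow now 7.
Augment Well→v2→v5→v7→Ref: bottleneck 6, flow now 13.
No augmenting path remains; maximum flow = 13.
In the residual graph, reachable from Well: {Well, v1, v2, v3, v4}.
Min-cut edges: v2→v5 (9), v4→v6 (4); capacity 9 + 4 = 13.
Cut capacity 17 exceeds the max flow 13, so it is not minimum.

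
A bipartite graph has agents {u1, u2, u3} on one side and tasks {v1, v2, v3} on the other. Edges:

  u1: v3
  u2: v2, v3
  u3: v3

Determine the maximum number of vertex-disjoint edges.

Unit-capacity flow: source→left, listed edges, right→sink; max matching = max flow.
Augmenting path u1→v3 (+1); matched 1.
Augmenting path u2→v2 (+1); matched 2.
No augmenting path remains; maximum matching = 2.
König certificate: {u2, v3} is a vertex cover of size 2 (every listed pair touches it), so no matching can be larger.

2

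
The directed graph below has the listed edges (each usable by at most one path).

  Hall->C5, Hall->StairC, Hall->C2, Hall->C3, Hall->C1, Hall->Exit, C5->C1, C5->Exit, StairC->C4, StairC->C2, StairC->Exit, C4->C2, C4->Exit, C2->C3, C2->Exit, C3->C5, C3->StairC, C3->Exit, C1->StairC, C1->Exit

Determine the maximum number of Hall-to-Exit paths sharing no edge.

Assign every edge capacity 1; by Menger, the answer equals the max flow.
Path Hall→Exit (+1); total 1.
Path Hall→C5→Exit (+1); total 2.
Path Hall→StairC→Exit (+1); total 3.
Path Hall→C2→Exit (+1); total 4.
Path Hall→C3→Exit (+1); total 5.
Path Hall→C1→Exit (+1); total 6.
No residual Hall→Exit path; max flow = 6.
Certifying cut of size 6: {Hall→C1, Hall→C2, Hall→C3, Hall→C5, Hall→Exit, Hall→StairC}.

6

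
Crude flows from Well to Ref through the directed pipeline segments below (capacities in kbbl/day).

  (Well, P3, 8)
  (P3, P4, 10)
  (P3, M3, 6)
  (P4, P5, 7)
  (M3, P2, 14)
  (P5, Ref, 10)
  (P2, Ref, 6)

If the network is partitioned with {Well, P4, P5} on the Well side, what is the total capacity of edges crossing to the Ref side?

Edges leaving {Well, P4, P5}: Well→P3 (8), P5→Ref (10).
Cut capacity = 8 + 10 = 18.

18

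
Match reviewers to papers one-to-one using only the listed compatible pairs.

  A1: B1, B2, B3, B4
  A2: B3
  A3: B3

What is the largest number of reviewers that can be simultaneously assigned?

Unit-capacity flow: source→left, listed edges, right→sink; max matching = max flow.
Augmenting path A1→B1 (+1); matched 1.
Augmenting path A2→B3 (+1); matched 2.
No augmenting path remains; maximum matching = 2.
König certificate: {A1, B3} is a vertex cover of size 2 (every listed pair touches it), so no matching can be larger.

2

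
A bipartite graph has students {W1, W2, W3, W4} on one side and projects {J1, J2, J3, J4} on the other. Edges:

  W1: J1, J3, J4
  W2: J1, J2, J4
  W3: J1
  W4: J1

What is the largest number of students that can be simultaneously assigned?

Unit-capacity flow: source→left, listed edges, right→sink; max matching = max flow.
Augmenting path W1→J1 (+1); matched 1.
Augmenting path W2→J2 (+1); matched 2.
Augmenting path W3→J1→W1→J3 (+1); matched 3.
No augmenting path remains; maximum matching = 3.
König certificate: {W1, W2, J1} is a vertex cover of size 3 (every listed pair touches it), so no matching can be larger.

3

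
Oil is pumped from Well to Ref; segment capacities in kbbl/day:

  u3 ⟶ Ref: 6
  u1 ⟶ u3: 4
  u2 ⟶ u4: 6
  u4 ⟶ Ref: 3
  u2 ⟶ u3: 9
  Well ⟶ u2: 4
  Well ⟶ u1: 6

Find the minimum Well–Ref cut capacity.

8

Augment Well→u1→u3→Ref: bottleneck 4, flow now 4.
Augment Well→u2→u3→Ref: bottleneck 2, flow now 6.
Augment Well→u2→u4→Ref: bottleneck 2, flow now 8.
No augmenting path remains; maximum flow = 8.
By max-flow min-cut, the minimum cut capacity equals the max flow.
In the residual graph, reachable from Well: {Well, u1}.
Min-cut edges: Well→u2 (4), u1→u3 (4); capacity 4 + 4 = 8.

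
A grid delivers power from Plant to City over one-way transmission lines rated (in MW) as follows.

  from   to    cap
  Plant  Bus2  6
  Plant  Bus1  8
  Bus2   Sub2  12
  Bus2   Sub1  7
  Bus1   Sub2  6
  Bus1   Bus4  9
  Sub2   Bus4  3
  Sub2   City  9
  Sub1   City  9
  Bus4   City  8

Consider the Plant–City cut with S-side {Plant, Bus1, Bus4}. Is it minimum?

Given cut capacity: 6 + 6 + 8 = 20.
Augment Plant→Bus2→Sub2→City: bottleneck 6, flow now 6.
Augment Plant→Bus1→Sub2→City: bottleneck 3, flow now 9.
Augment Plant→Bus1→Bus4→City: bottleneck 5, flow now 14.
No augmenting path remains; maximum flow = 14.
In the residual graph, reachable from Plant: {Plant}.
Min-cut edges: Plant→Bus2 (6), Plant→Bus1 (8); capacity 6 + 8 = 14.
Cut capacity 20 exceeds the max flow 14, so it is not minimum.

No — its capacity is 20, but the minimum cut has capacity 14.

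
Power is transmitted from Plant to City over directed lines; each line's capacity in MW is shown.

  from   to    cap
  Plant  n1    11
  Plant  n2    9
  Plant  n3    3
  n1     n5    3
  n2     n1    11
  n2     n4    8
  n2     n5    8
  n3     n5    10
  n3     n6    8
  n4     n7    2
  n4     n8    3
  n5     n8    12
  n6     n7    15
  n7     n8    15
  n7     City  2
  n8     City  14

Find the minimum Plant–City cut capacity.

Augment Plant→n1→n5→n8→City: bottleneck 3, flow now 3.
Augment Plant→n2→n4→n7→City: bottleneck 2, flow now 5.
Augment Plant→n2→n4→n8→City: bottleneck 3, flow now 8.
Augment Plant→n2→n5→n8→City: bottleneck 4, flow now 12.
Augment Plant→n3→n5→n8→City: bottleneck 3, flow now 15.
No augmenting path remains; maximum flow = 15.
By max-flow min-cut, the minimum cut capacity equals the max flow.
In the residual graph, reachable from Plant: {Plant, n1}.
Min-cut edges: Plant→n2 (9), Plant→n3 (3), n1→n5 (3); capacity 9 + 3 + 3 = 15.

15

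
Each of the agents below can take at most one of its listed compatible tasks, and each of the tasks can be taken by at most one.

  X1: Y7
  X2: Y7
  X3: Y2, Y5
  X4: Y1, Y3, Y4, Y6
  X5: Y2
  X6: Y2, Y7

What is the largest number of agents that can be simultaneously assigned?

4

Unit-capacity flow: source→left, listed edges, right→sink; max matching = max flow.
Augmenting path X1→Y7 (+1); matched 1.
Augmenting path X3→Y2 (+1); matched 2.
Augmenting path X4→Y1 (+1); matched 3.
Augmenting path X5→Y2→X3→Y5 (+1); matched 4.
No augmenting path remains; maximum matching = 4.
König certificate: {X3, X4, Y2, Y7} is a vertex cover of size 4 (every listed pair touches it), so no matching can be larger.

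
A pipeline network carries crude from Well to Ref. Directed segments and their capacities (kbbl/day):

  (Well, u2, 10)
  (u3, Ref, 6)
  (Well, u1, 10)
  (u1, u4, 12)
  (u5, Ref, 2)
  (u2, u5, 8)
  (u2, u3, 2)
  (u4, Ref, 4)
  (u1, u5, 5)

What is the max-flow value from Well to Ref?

Augment Well→u1→u4→Ref: bottleneck 4, flow now 4.
Augment Well→u1→u5→Ref: bottleneck 2, flow now 6.
Augment Well→u2→u3→Ref: bottleneck 2, flow now 8.
No augmenting path remains; maximum flow = 8.
In the residual graph, reachable from Well: {Well, u1, u2, u4, u5}.
Min-cut edges: u2→u3 (2), u4→Ref (4), u5→Ref (2); capacity 2 + 4 + 2 = 8.
This cut is saturated, so no flow can exceed 8.

8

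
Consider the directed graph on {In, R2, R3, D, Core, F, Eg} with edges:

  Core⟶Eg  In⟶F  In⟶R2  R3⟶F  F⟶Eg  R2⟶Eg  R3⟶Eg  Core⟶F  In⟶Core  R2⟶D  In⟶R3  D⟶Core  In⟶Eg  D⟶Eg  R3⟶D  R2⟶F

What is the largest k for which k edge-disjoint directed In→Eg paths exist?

Assign every edge capacity 1; by Menger, the answer equals the max flow.
Path In→Eg (+1); total 1.
Path In→R2→Eg (+1); total 2.
Path In→R3→Eg (+1); total 3.
Path In→Core→Eg (+1); total 4.
Path In→F→Eg (+1); total 5.
No residual In→Eg path; max flow = 5.
Certifying cut of size 5: {In→Core, In→Eg, In→F, In→R2, In→R3}.

5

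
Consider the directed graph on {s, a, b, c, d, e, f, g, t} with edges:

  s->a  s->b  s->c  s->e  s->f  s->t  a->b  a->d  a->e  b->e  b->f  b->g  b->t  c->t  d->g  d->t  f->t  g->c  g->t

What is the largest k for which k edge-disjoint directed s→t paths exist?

Assign every edge capacity 1; by Menger, the answer equals the max flow.
Path s→t (+1); total 1.
Path s→b→t (+1); total 2.
Path s→c→t (+1); total 3.
Path s→f→t (+1); total 4.
Path s→a→d→t (+1); total 5.
No residual s→t path; max flow = 5.
Certifying cut of size 5: {s→a, s→b, s→c, s→f, s→t}.

5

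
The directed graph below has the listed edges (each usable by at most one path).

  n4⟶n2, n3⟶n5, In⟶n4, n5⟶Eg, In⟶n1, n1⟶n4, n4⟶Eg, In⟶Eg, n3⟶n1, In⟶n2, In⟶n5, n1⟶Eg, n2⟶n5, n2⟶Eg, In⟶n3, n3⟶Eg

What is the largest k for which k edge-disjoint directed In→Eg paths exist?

6

Assign every edge capacity 1; by Menger, the answer equals the max flow.
Path In→Eg (+1); total 1.
Path In→n1→Eg (+1); total 2.
Path In→n2→Eg (+1); total 3.
Path In→n3→Eg (+1); total 4.
Path In→n4→Eg (+1); total 5.
Path In→n5→Eg (+1); total 6.
No residual In→Eg path; max flow = 6.
Certifying cut of size 6: {In→Eg, In→n1, In→n2, In→n3, In→n4, In→n5}.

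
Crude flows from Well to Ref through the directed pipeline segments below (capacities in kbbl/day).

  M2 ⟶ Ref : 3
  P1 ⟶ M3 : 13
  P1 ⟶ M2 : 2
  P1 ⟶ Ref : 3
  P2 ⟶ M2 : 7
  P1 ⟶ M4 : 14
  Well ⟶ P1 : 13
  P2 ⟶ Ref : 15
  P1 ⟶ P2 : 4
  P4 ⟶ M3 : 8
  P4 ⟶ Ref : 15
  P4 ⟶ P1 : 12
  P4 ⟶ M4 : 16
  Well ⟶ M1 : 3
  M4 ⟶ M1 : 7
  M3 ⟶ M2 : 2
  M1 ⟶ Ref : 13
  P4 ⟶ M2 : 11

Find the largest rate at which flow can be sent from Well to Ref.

16

Augment Well→P1→Ref: bottleneck 3, flow now 3.
Augment Well→M1→Ref: bottleneck 3, flow now 6.
Augment Well→P1→P2→Ref: bottleneck 4, flow now 10.
Augment Well→P1→M2→Ref: bottleneck 2, flow now 12.
Augment Well→P1→M4→M1→Ref: bottleneck 4, flow now 16.
No augmenting path remains; maximum flow = 16.
In the residual graph, reachable from Well: {Well}.
Min-cut edges: Well→P1 (13), Well→M1 (3); capacity 13 + 3 = 16.
This cut is saturated, so no flow can exceed 16.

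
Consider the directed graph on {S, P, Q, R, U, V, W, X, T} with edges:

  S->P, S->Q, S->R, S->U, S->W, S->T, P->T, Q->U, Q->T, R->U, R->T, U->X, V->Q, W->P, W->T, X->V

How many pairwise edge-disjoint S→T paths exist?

Assign every edge capacity 1; by Menger, the answer equals the max flow.
Path S→T (+1); total 1.
Path S→P→T (+1); total 2.
Path S→Q→T (+1); total 3.
Path S→R→T (+1); total 4.
Path S→W→T (+1); total 5.
No residual S→T path; max flow = 5.
Certifying cut of size 5: {Q→T, S→P, S→R, S→T, S→W}.

5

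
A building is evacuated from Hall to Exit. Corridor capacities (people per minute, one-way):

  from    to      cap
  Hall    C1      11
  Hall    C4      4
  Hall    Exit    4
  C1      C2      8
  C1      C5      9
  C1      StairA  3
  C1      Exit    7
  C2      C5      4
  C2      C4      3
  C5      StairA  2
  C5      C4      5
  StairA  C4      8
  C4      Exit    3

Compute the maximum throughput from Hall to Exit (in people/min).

14

Augment Hall→Exit: bottleneck 4, flow now 4.
Augment Hall→C1→Exit: bottleneck 7, flow now 11.
Augment Hall→C4→Exit: bottleneck 3, flow now 14.
No augmenting path remains; maximum flow = 14.
In the residual graph, reachable from Hall: {Hall, C1, C2, C5, StairA, C4}.
Min-cut edges: Hall→Exit (4), C1→Exit (7), C4→Exit (3); capacity 4 + 7 + 3 = 14.
This cut is saturated, so no flow can exceed 14.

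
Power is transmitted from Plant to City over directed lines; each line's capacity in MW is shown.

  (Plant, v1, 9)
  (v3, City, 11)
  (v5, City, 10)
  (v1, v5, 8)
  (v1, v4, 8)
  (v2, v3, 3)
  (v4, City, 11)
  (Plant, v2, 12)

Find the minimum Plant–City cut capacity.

12

Augment Plant→v1→v4→City: bottleneck 8, flow now 8.
Augment Plant→v1→v5→City: bottleneck 1, flow now 9.
Augment Plant→v2→v3→City: bottleneck 3, flow now 12.
No augmenting path remains; maximum flow = 12.
By max-flow min-cut, the minimum cut capacity equals the max flow.
In the residual graph, reachable from Plant: {Plant, v2}.
Min-cut edges: Plant→v1 (9), v2→v3 (3); capacity 9 + 3 = 12.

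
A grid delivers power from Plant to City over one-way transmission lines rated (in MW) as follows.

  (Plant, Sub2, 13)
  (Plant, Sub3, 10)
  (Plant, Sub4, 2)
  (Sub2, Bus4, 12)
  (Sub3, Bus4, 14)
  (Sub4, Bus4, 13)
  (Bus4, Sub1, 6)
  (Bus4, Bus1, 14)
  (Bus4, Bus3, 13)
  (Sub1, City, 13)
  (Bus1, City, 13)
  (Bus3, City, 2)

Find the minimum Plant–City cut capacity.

Augment Plant→Sub2→Bus4→Sub1→City: bottleneck 6, flow now 6.
Augment Plant→Sub2→Bus4→Bus1→City: bottleneck 6, flow now 12.
Augment Plant→Sub3→Bus4→Bus1→City: bottleneck 7, flow now 19.
Augment Plant→Sub3→Bus4→Bus3→City: bottleneck 2, flow now 21.
No augmenting path remains; maximum flow = 21.
By max-flow min-cut, the minimum cut capacity equals the max flow.
In the residual graph, reachable from Plant: {Plant, Sub2, Sub3, Sub4, Bus4, Bus1, Bus3}.
Min-cut edges: Bus4→Sub1 (6), Bus1→City (13), Bus3→City (2); capacity 6 + 13 + 2 = 21.

21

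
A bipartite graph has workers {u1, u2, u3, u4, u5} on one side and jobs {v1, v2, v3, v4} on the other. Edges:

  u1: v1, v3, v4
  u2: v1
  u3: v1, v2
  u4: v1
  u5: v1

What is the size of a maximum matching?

3

Unit-capacity flow: source→left, listed edges, right→sink; max matching = max flow.
Augmenting path u1→v1 (+1); matched 1.
Augmenting path u3→v2 (+1); matched 2.
Augmenting path u2→v1→u1→v3 (+1); matched 3.
No augmenting path remains; maximum matching = 3.
König certificate: {u1, u3, v1} is a vertex cover of size 3 (every listed pair touches it), so no matching can be larger.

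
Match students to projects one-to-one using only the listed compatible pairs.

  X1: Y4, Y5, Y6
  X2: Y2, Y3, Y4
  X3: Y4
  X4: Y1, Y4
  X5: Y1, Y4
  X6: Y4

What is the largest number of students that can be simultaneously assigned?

Unit-capacity flow: source→left, listed edges, right→sink; max matching = max flow.
Augmenting path X1→Y4 (+1); matched 1.
Augmenting path X2→Y2 (+1); matched 2.
Augmenting path X4→Y1 (+1); matched 3.
Augmenting path X3→Y4→X1→Y5 (+1); matched 4.
No augmenting path remains; maximum matching = 4.
König certificate: {X1, X2, Y1, Y4} is a vertex cover of size 4 (every listed pair touches it), so no matching can be larger.

4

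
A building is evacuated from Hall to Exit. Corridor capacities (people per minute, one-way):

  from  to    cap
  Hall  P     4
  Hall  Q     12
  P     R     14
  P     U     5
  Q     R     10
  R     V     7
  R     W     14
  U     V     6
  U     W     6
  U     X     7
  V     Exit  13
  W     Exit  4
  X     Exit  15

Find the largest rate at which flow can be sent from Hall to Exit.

Augment Hall→P→R→V→Exit: bottleneck 4, flow now 4.
Augment Hall→Q→R→V→Exit: bottleneck 3, flow now 7.
Augment Hall→Q→R→W→Exit: bottleneck 4, flow now 11.
Augment Hall→Q→R→P→U→V→Exit: bottleneck 3, flow now 14. (uses reverse residual edge)
No augmenting path remains; maximum flow = 14.
In the residual graph, reachable from Hall: {Hall, Q}.
Min-cut edges: Hall→P (4), Q→R (10); capacity 4 + 10 = 14.
This cut is saturated, so no flow can exceed 14.

14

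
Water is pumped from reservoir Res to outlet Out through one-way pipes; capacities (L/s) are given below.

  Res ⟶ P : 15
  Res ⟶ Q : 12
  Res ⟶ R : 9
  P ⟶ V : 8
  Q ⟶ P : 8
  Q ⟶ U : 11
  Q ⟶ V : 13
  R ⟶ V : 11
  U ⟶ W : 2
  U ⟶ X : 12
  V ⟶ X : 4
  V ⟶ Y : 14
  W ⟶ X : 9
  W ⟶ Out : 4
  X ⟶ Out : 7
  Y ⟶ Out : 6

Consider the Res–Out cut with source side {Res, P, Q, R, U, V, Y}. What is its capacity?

Edges leaving {Res, P, Q, R, U, V, Y}: U→W (2), U→X (12), V→X (4), Y→Out (6).
Cut capacity = 2 + 12 + 4 + 6 = 24.

24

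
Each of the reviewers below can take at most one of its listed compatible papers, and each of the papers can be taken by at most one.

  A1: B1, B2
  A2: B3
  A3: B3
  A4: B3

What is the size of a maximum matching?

Unit-capacity flow: source→left, listed edges, right→sink; max matching = max flow.
Augmenting path A1→B1 (+1); matched 1.
Augmenting path A2→B3 (+1); matched 2.
No augmenting path remains; maximum matching = 2.
König certificate: {A1, B3} is a vertex cover of size 2 (every listed pair touches it), so no matching can be larger.

2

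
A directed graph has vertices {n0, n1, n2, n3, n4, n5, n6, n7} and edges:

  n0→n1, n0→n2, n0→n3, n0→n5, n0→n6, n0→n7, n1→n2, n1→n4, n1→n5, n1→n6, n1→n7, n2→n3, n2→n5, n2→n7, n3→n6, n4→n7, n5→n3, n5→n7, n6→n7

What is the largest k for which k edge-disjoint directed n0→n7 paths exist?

5

Assign every edge capacity 1; by Menger, the answer equals the max flow.
Path n0→n7 (+1); total 1.
Path n0→n1→n7 (+1); total 2.
Path n0→n2→n7 (+1); total 3.
Path n0→n5→n7 (+1); total 4.
Path n0→n6→n7 (+1); total 5.
No residual n0→n7 path; max flow = 5.
Certifying cut of size 5: {n0→n1, n0→n2, n0→n5, n0→n7, n6→n7}.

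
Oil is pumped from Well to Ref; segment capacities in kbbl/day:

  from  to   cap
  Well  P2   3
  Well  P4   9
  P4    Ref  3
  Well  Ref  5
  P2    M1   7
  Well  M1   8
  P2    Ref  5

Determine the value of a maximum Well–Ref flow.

11

Augment Well→Ref: bottleneck 5, flow now 5.
Augment Well→P2→Ref: bottleneck 3, flow now 8.
Augment Well→P4→Ref: bottleneck 3, flow now 11.
No augmenting path remains; maximum flow = 11.
In the residual graph, reachable from Well: {Well, M1, P4}.
Min-cut edges: Well→P2 (3), Well→Ref (5), P4→Ref (3); capacity 3 + 5 + 3 = 11.
This cut is saturated, so no flow can exceed 11.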